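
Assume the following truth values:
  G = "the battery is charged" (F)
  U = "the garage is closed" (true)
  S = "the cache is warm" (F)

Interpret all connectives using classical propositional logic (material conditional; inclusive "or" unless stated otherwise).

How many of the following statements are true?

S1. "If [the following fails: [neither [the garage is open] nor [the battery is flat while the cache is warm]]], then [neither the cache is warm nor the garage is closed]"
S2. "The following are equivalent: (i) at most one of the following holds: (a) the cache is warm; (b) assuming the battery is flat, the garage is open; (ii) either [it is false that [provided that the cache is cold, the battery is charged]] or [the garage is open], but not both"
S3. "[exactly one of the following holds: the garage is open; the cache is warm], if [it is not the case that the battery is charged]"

2

S1: This is ~(~U nor (~G & S)) -> (S nor U).

~U = ~T = F
~G = ~F = T
~G & S = T & F = F
~U nor (~G & S) = F nor F = T
~(~U nor (~G & S)) = ~T = F
S nor U = F nor T = F
~(~U nor (~G & S)) -> (S nor U) = F -> F = T
Thus S1 is true.

S2: In symbols: (S nand (~G -> ~U)) <-> (~(~S -> G) xor ~U)

~G = ~F = T
~U = ~T = F
~G -> ~U = T -> F = F
S nand (~G -> ~U) = F nand F = T
~S = ~F = T
~S -> G = T -> F = F
~(~S -> G) = ~F = T
~U = ~T = F
~(~S -> G) xor ~U = T xor F = T
(S nand (~G -> ~U)) <-> (~(~S -> G) xor ~U) = T <-> T = T
Thus S2 is true.

S3: This is ~G -> (~U xor S).

~G = ~F = T
~U = ~T = F
~U xor S = F xor F = F
~G -> (~U xor S) = T -> F = F
Thus S3 is false.

True statements: 2.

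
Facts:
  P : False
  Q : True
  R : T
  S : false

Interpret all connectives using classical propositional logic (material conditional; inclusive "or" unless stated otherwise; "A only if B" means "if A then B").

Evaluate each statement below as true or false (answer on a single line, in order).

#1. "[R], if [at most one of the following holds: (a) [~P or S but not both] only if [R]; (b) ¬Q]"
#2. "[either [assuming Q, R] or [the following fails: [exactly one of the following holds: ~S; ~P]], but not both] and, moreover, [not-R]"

#1 True, #2 False

#1: Parsed as (((~P xor S) -> R) nand ~Q) -> R

~P = ~F = T
~P xor S = T xor F = T
(~P xor S) -> R = T -> T = T
~Q = ~T = F
((~P xor S) -> R) nand ~Q = T nand F = T
(((~P xor S) -> R) nand ~Q) -> R = T -> T = T
So #1 is true.

#2: In symbols: ((Q -> R) xor ~(~S xor ~P)) & ~R

Q -> R = T -> T = T
~S = ~F = T
~P = ~F = T
~S xor ~P = T xor T = F
~(~S xor ~P) = ~F = T
(Q -> R) xor ~(~S xor ~P) = T xor T = F
~R = ~T = F
((Q -> R) xor ~(~S xor ~P)) & ~R = F & F = F
Hence #2 is false.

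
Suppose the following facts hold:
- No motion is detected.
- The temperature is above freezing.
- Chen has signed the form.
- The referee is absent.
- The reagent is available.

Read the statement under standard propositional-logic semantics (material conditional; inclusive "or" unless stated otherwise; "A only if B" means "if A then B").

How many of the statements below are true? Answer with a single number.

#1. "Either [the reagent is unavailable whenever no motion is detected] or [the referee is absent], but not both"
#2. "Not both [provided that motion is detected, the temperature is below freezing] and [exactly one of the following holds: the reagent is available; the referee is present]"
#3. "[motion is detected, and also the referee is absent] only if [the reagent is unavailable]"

Let P = "motion is detected" (F), U = "the reagent is available" (T), S = "the referee is present" (F), Q = "the temperature is below freezing" (F).

#1: In symbols: (¬P → ¬U) ⊕ ¬S

¬P = ¬F = T
¬U = ¬T = F
¬P → ¬U = T → F = F
¬S = ¬F = T
(¬P → ¬U) ⊕ ¬S = F ⊕ T = T
So #1 is true.

#2: Parsed as (P → Q) ↑ (U ⊕ S)

P → Q = F → F = T
U ⊕ S = T ⊕ F = T
(P → Q) ↑ (U ⊕ S) = T ↑ T = F
Thus #2 is false.

#3: Formalization: (P ∧ ¬S) → ¬U

¬S = ¬F = T
P ∧ ¬S = F ∧ T = F
¬U = ¬T = F
(P ∧ ¬S) → ¬U = F → F = T
Thus #3 is true.

Count: 2.

2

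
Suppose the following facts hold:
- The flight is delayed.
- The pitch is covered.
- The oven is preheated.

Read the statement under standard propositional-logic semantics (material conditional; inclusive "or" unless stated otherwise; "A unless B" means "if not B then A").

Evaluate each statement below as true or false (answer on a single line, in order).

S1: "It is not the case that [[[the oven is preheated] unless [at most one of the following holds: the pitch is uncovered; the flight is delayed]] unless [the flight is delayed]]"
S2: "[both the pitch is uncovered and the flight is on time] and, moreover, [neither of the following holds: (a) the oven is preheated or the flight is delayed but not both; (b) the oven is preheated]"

S1 False, S2 False

Let H = "the oven is preheated" (T), G = "the pitch is covered" (T), D = "the flight is delayed" (T).

S1: In symbols: ¬((H ∨ (¬G ↑ D)) ∨ D)

¬G = ¬T = F
¬G ↑ D = F ↑ T = T
H ∨ (¬G ↑ D) = T ∨ T = T
(H ∨ (¬G ↑ D)) ∨ D = T ∨ T = T
¬((H ∨ (¬G ↑ D)) ∨ D) = ¬T = F
Thus S1 is false.

S2: Formalization: (¬G ∧ ¬D) ∧ ((H ⊕ D) ↓ H)

¬G = ¬T = F
¬D = ¬T = F
¬G ∧ ¬D = F ∧ F = F
H ⊕ D = T ⊕ T = F
(H ⊕ D) ↓ H = F ↓ T = F
(¬G ∧ ¬D) ∧ ((H ⊕ D) ↓ H) = F ∧ F = F
So S2 is false.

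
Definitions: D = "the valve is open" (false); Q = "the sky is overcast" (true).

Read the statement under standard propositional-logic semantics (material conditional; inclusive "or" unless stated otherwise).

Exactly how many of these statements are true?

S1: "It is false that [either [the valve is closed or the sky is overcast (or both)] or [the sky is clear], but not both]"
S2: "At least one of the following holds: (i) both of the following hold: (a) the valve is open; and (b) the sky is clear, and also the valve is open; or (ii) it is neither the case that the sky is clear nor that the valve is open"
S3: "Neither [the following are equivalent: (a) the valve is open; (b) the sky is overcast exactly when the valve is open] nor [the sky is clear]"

1

S1: In symbols: not ((not D or Q) xor not Q)

not D = not False = True
not D or Q = True or True = True
not Q = not True = False
(not D or Q) xor not Q = True xor False = True
not ((not D or Q) xor not Q) = not True = False
Thus S1 is false.

S2: This is (D and (not Q and D)) or (not Q nor D).

not Q = not True = False
not Q and D = False and False = False
D and (not Q and D) = False and False = False
not Q = not True = False
not Q nor D = False nor False = True
(D and (not Q and D)) or (not Q nor D) = False or True = True
Thus S2 is true.

S3: Parsed as (D iff (Q iff D)) nor not Q

Q iff D = True iff False = False
D iff (Q iff D) = False iff False = True
not Q = not True = False
(D iff (Q iff D)) nor not Q = True nor False = False
So S3 is false.

Count: 1.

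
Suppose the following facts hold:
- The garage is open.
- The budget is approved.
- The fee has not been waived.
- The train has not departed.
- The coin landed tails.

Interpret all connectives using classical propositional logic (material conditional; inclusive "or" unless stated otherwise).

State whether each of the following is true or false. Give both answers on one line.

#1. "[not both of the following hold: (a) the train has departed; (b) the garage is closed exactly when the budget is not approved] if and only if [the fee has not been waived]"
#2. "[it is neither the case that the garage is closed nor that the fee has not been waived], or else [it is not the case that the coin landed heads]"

Let H = "the train has departed" (F), R = "the garage is closed" (F), K = "the budget is approved" (T), U = "the fee has been waived" (F), N = "the coin landed heads" (F).

#1: This is (H ↑ (R ↔ ¬K)) ↔ ¬U.

¬K = ¬T = F
R ↔ ¬K = F ↔ F = T
H ↑ (R ↔ ¬K) = F ↑ T = T
¬U = ¬F = T
(H ↑ (R ↔ ¬K)) ↔ ¬U = T ↔ T = T
So #1 is true.

#2: This is (R ↓ ¬U) ∨ ¬N.

¬U = ¬F = T
R ↓ ¬U = F ↓ T = F
¬N = ¬F = T
(R ↓ ¬U) ∨ ¬N = F ∨ T = T
Hence #2 is true.

#1 T; #2 T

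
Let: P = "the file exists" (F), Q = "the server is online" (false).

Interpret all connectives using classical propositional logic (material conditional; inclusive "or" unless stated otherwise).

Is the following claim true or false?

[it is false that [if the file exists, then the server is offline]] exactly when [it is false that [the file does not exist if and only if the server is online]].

The statement is false.

Formalization: not (P -> not Q) iff not (not P iff Q)

not Q = not False = True
P -> not Q = False -> True = True
not (P -> not Q) = not True = False
not P = not False = True
not P iff Q = True iff False = False
not (not P iff Q) = not False = True
not (P -> not Q) iff not (not P iff Q) = False iff True = False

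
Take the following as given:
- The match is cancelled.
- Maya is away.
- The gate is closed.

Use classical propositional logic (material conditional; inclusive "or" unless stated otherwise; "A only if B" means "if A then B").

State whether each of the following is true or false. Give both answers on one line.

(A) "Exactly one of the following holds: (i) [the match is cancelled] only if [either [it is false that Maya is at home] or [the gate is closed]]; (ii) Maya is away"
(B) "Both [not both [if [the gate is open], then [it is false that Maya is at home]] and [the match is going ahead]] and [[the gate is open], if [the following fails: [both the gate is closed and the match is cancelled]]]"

(A) false, (B) true

Let S = "the match is cancelled" (T), M = "Maya is at home" (F), L = "the gate is open" (F).

(A): In symbols: (S -> (~M | ~L)) xor ~M

~M = ~F = T
~L = ~F = T
~M | ~L = T | T = T
S -> (~M | ~L) = T -> T = T
~M = ~F = T
(S -> (~M | ~L)) xor ~M = T xor T = F
So (A) is false.

(B): In symbols: ((L -> ~M) nand ~S) & (~(~L & S) -> L)

~M = ~F = T
L -> ~M = F -> T = T
~S = ~T = F
(L -> ~M) nand ~S = T nand F = T
~L = ~F = T
~L & S = T & T = T
~(~L & S) = ~T = F
~(~L & S) -> L = F -> F = T
((L -> ~M) nand ~S) & (~(~L & S) -> L) = T & T = T
Hence (B) is true.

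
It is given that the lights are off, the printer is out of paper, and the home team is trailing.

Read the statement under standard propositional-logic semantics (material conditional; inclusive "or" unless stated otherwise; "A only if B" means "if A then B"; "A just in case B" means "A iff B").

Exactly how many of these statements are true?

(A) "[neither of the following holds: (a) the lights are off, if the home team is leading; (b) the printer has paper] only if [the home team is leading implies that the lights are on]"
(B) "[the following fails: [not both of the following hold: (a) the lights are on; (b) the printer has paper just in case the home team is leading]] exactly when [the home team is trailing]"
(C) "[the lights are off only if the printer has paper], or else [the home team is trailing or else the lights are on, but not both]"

Let R = "the home team is leading" (F), P = "the lights are on" (F), Q = "the printer has paper" (F).

(A): In symbols: ((R → ¬P) ↓ Q) → (R → P)

¬P = ¬F = T
R → ¬P = F → T = T
(R → ¬P) ↓ Q = T ↓ F = F
R → P = F → F = T
((R → ¬P) ↓ Q) → (R → P) = F → T = T
Thus (A) is true.

(B): Parsed as ¬(P ↑ (Q ↔ R)) ↔ ¬R

Q ↔ R = F ↔ F = T
P ↑ (Q ↔ R) = F ↑ T = T
¬(P ↑ (Q ↔ R)) = ¬T = F
¬R = ¬F = T
¬(P ↑ (Q ↔ R)) ↔ ¬R = F ↔ T = F
So (B) is false.

(C): In symbols: (¬P → Q) ∨ (¬R ⊕ P)

¬P = ¬F = T
¬P → Q = T → F = F
¬R = ¬F = T
¬R ⊕ P = T ⊕ F = T
(¬P → Q) ∨ (¬R ⊕ P) = F ∨ T = T
Thus (C) is true.

True statements: 2 ((A), (C)).

2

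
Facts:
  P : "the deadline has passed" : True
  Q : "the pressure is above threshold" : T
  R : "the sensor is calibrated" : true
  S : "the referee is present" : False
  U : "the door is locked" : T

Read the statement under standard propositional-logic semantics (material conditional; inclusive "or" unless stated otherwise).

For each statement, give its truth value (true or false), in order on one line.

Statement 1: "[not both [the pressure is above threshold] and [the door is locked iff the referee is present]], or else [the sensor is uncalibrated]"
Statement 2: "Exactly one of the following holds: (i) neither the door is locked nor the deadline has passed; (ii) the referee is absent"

Statement 1 True; Statement 2 True

Statement 1: In symbols: (Q ↑ (U ↔ S)) ∨ ¬R

U ↔ S = T ↔ F = F
Q ↑ (U ↔ S) = T ↑ F = T
¬R = ¬T = F
(Q ↑ (U ↔ S)) ∨ ¬R = T ∨ F = T
Hence Statement 1 is true.

Statement 2: In symbols: (U ↓ P) ⊕ ¬S

U ↓ P = T ↓ T = F
¬S = ¬F = T
(U ↓ P) ⊕ ¬S = F ⊕ T = T
So Statement 2 is true.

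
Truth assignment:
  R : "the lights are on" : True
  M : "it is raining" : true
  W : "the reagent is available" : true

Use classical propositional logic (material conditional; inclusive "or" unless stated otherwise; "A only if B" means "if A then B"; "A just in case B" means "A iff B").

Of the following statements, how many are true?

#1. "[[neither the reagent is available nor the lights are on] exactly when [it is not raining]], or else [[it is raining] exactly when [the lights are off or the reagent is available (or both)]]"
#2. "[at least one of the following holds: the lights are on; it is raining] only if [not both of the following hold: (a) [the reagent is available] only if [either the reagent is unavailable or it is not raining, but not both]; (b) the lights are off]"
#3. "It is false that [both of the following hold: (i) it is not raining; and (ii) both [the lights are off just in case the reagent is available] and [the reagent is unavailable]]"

3

#1: Formalization: ((W nor R) <-> ~M) | (M <-> (~R | W))

W nor R = T nor T = F
~M = ~T = F
(W nor R) <-> ~M = F <-> F = T
~R = ~T = F
~R | W = F | T = T
M <-> (~R | W) = T <-> T = T
((W nor R) <-> ~M) | (M <-> (~R | W)) = T | T = T
So #1 is true.

#2: Parsed as (R | M) -> ((W -> (~W xor ~M)) nand ~R)

R | M = T | T = T
~W = ~T = F
~M = ~T = F
~W xor ~M = F xor F = F
W -> (~W xor ~M) = T -> F = F
~R = ~T = F
(W -> (~W xor ~M)) nand ~R = F nand F = T
(R | M) -> ((W -> (~W xor ~M)) nand ~R) = T -> T = T
So #2 is true.

#3: Parsed as ~(~M & ((~R <-> W) & ~W))

~M = ~T = F
~R = ~T = F
~R <-> W = F <-> T = F
~W = ~T = F
(~R <-> W) & ~W = F & F = F
~M & ((~R <-> W) & ~W) = F & F = F
~(~M & ((~R <-> W) & ~W)) = ~F = T
Thus #3 is true.

3 of the 3 statements are true (#1, #2, #3).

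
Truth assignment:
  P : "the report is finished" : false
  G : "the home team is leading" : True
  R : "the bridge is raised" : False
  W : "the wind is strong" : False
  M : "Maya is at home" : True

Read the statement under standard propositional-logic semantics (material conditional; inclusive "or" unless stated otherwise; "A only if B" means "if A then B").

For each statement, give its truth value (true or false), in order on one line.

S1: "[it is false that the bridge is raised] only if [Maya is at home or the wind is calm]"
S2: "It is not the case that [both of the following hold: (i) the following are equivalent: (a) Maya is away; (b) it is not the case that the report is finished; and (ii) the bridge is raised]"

S1: This is not R -> (M or not W).

not R = not False = True
not W = not False = True
M or not W = True or True = True
not R -> (M or not W) = True -> True = True
Thus S1 is true.

S2: Parsed as not ((not M iff not P) and R)

not M = not True = False
not P = not False = True
not M iff not P = False iff True = False
(not M iff not P) and R = False and False = False
not ((not M iff not P) and R) = not False = True
Thus S2 is true.

S1 T / S2 T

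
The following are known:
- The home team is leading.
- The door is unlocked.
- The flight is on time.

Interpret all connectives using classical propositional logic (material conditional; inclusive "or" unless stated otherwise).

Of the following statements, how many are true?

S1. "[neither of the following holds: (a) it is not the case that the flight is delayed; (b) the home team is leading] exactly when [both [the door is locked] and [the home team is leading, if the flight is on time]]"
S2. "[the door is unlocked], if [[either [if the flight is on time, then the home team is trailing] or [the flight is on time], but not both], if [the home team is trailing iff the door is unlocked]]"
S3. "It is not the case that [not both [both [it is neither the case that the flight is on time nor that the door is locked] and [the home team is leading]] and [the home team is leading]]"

2

Let R = "the flight is delayed" (False), P = "the home team is leading" (True), Q = "the door is locked" (False).

S1: This is (not R nor P) iff (Q and (not R -> P)).

not R = not False = True
not R nor P = True nor True = False
not R = not False = True
not R -> P = True -> True = True
Q and (not R -> P) = False and True = False
(not R nor P) iff (Q and (not R -> P)) = False iff False = True
Thus S1 is true.

S2: Parsed as ((not P iff not Q) -> ((not R -> not P) xor not R)) -> not Q

not P = not True = False
not Q = not False = True
not P iff not Q = False iff True = False
not R = not False = True
not P = not True = False
not R -> not P = True -> False = False
not R = not False = True
(not R -> not P) xor not R = False xor True = True
(not P iff not Q) -> ((not R -> not P) xor not R) = False -> True = True
not Q = not False = True
((not P iff not Q) -> ((not R -> not P) xor not R)) -> not Q = True -> True = True
Hence S2 is true.

S3: Parsed as not (((not R nor Q) and P) nand P)

not R = not False = True
not R nor Q = True nor False = False
(not R nor Q) and P = False and True = False
((not R nor Q) and P) nand P = False nand True = True
not (((not R nor Q) and P) nand P) = not True = False
So S3 is false.

Count: 2.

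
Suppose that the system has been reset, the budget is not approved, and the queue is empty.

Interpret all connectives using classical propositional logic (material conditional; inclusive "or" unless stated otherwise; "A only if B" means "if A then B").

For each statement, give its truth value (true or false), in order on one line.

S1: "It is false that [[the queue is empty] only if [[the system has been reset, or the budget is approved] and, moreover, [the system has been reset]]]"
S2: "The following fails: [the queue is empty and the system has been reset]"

Let W = "the queue is empty" (True), R = "the system has been reset" (True), H = "the budget is approved" (False).

S1: In symbols: not (W -> ((R or H) and R))

R or H = True or False = True
(R or H) and R = True and True = True
W -> ((R or H) and R) = True -> True = True
not (W -> ((R or H) and R)) = not True = False
Hence S1 is false.

S2: This is not (W and R).

W and R = True and True = True
not (W and R) = not True = False
Hence S2 is false.

S1 False / S2 False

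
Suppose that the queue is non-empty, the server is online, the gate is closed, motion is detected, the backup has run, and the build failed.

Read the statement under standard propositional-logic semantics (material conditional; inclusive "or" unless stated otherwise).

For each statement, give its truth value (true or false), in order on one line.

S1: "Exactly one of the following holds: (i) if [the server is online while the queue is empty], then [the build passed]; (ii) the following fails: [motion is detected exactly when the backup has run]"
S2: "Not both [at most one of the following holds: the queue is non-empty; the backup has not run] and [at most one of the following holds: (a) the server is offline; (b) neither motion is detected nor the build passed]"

S1 True; S2 False

Let L = "the server is online" (True), V = "the queue is empty" (False), W = "the build passed" (False), P = "motion is detected" (True), M = "the backup has run" (True).

S1: Formalization: ((L and V) -> W) xor not (P iff M)

L and V = True and False = False
(L and V) -> W = False -> False = True
P iff M = True iff True = True
not (P iff M) = not True = False
((L and V) -> W) xor not (P iff M) = True xor False = True
Hence S1 is true.

S2: This is (not V nand not M) nand (not L nand (P nor W)).

not V = not False = True
not M = not True = False
not V nand not M = True nand False = True
not L = not True = False
P nor W = True nor False = False
not L nand (P nor W) = False nand False = True
(not V nand not M) nand (not L nand (P nor W)) = True nand True = False
Thus S2 is false.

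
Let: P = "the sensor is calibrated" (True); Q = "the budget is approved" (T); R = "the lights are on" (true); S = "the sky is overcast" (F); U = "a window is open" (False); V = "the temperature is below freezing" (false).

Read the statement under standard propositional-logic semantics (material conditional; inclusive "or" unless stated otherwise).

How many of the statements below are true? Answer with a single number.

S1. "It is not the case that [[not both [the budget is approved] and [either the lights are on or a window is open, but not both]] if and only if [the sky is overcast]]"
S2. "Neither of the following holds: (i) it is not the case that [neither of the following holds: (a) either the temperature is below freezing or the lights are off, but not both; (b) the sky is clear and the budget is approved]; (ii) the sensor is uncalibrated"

0

S1: This is ¬((Q ↑ (R ⊕ U)) ↔ S).

R ⊕ U = T ⊕ F = T
Q ↑ (R ⊕ U) = T ↑ T = F
(Q ↑ (R ⊕ U)) ↔ S = F ↔ F = T
¬((Q ↑ (R ⊕ U)) ↔ S) = ¬T = F
So S1 is false.

S2: Parsed as ¬((V ⊕ ¬R) ↓ (¬S ∧ Q)) ↓ ¬P

¬R = ¬T = F
V ⊕ ¬R = F ⊕ F = F
¬S = ¬F = T
¬S ∧ Q = T ∧ T = T
(V ⊕ ¬R) ↓ (¬S ∧ Q) = F ↓ T = F
¬((V ⊕ ¬R) ↓ (¬S ∧ Q)) = ¬F = T
¬P = ¬T = F
¬((V ⊕ ¬R) ↓ (¬S ∧ Q)) ↓ ¬P = T ↓ F = F
Thus S2 is false.

True statements: 0 (none).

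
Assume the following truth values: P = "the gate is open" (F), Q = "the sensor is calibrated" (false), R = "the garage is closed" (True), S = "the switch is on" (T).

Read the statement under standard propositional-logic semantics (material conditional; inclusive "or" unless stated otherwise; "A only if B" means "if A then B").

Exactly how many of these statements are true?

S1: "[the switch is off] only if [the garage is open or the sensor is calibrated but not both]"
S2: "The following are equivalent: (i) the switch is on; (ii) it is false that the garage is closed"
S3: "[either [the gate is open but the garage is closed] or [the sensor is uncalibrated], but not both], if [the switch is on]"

2

S1: This is not S -> (not R xor Q).

not S = not True = False
not R = not True = False
not R xor Q = False xor False = False
not S -> (not R xor Q) = False -> False = True
Hence S1 is true.

S2: Formalization: S iff not R

not R = not True = False
S iff not R = True iff False = False
So S2 is false.

S3: This is S -> ((P and R) xor not Q).

P and R = False and True = False
not Q = not False = True
(P and R) xor not Q = False xor True = True
S -> ((P and R) xor not Q) = True -> True = True
Thus S3 is true.

True statements: 2.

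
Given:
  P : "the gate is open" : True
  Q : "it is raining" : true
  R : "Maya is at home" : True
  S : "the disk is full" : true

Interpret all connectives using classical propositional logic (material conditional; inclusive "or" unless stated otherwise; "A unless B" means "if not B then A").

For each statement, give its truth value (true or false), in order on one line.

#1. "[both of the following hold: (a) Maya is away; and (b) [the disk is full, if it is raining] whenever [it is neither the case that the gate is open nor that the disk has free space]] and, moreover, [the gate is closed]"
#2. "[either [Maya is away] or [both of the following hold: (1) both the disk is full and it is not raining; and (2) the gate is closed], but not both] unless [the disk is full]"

#1: This is (not R and ((P nor not S) -> (Q -> S))) and not P.

not R = not True = False
not S = not True = False
P nor not S = True nor False = False
Q -> S = True -> True = True
(P nor not S) -> (Q -> S) = False -> True = True
not R and ((P nor not S) -> (Q -> S)) = False and True = False
not P = not True = False
(not R and ((P nor not S) -> (Q -> S))) and not P = False and False = False
Thus #1 is false.

#2: Parsed as (not R xor ((S and not Q) and not P)) or S

not R = not True = False
not Q = not True = False
S and not Q = True and False = False
not P = not True = False
(S and not Q) and not P = False and False = False
not R xor ((S and not Q) and not P) = False xor False = False
(not R xor ((S and not Q) and not P)) or S = False or True = True
So #2 is true.

#1 false / #2 true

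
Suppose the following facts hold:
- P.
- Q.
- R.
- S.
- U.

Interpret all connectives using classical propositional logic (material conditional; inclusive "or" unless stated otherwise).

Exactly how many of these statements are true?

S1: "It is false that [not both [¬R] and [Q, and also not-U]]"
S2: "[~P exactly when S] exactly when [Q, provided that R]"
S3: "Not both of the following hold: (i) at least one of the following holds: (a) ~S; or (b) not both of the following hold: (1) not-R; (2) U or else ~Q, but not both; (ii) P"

S1: In symbols: not (not R nand (Q and not U))

not R = not True = False
not U = not True = False
Q and not U = True and False = False
not R nand (Q and not U) = False nand False = True
not (not R nand (Q and not U)) = not True = False
Hence S1 is false.

S2: Parsed as (not P iff S) iff (R -> Q)

not P = not True = False
not P iff S = False iff True = False
R -> Q = True -> True = True
(not P iff S) iff (R -> Q) = False iff True = False
Hence S2 is false.

S3: This is (not S or (not R nand (U xor not Q))) nand P.

not S = not True = False
not R = not True = False
not Q = not True = False
U xor not Q = True xor False = True
not R nand (U xor not Q) = False nand True = True
not S or (not R nand (U xor not Q)) = False or True = True
(not S or (not R nand (U xor not Q))) nand P = True nand True = False
Thus S3 is false.

Count: 0.

0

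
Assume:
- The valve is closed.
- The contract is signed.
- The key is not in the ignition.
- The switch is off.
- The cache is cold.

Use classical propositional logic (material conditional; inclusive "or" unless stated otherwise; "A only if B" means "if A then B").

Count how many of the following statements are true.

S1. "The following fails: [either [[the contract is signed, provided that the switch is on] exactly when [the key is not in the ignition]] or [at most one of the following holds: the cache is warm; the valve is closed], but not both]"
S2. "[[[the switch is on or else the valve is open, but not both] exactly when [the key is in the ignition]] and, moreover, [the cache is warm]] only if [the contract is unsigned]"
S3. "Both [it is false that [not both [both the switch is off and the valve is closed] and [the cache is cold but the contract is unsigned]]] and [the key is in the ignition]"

Let R = "the switch is on" (False), M = "the contract is signed" (True), K = "the key is in the ignition" (False), V = "the cache is warm" (False), G = "the valve is open" (False).

S1: This is not (((R -> M) iff not K) xor (V nand not G)).

R -> M = False -> True = True
not K = not False = True
(R -> M) iff not K = True iff True = True
not G = not False = True
V nand not G = False nand True = True
((R -> M) iff not K) xor (V nand not G) = True xor True = False
not (((R -> M) iff not K) xor (V nand not G)) = not False = True
Hence S1 is true.

S2: This is (((R xor G) iff K) and V) -> not M.

R xor G = False xor False = False
(R xor G) iff K = False iff False = True
((R xor G) iff K) and V = True and False = False
not M = not True = False
(((R xor G) iff K) and V) -> not M = False -> False = True
Thus S2 is true.

S3: In symbols: not ((not R and not G) nand (not V and not M)) and K

not R = not False = True
not G = not False = True
not R and not G = True and True = True
not V = not False = True
not M = not True = False
not V and not M = True and False = False
(not R and not G) nand (not V and not M) = True nand False = True
not ((not R and not G) nand (not V and not M)) = not True = False
not ((not R and not G) nand (not V and not M)) and K = False and False = False
So S3 is false.

Count: 2.

2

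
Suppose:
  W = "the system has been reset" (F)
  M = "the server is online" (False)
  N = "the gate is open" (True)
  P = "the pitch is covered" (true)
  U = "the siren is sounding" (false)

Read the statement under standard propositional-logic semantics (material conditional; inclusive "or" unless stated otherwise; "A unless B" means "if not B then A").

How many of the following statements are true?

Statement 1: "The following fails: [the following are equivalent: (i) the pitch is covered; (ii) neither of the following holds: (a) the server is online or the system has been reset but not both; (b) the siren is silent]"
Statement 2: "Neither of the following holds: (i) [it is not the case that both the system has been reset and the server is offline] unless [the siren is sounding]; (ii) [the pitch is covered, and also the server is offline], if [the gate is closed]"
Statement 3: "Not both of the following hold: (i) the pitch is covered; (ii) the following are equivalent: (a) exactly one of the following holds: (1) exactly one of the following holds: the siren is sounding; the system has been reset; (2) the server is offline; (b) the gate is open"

1

Statement 1: Formalization: not (P iff ((M xor W) nor not U))

M xor W = False xor False = False
not U = not False = True
(M xor W) nor not U = False nor True = False
P iff ((M xor W) nor not U) = True iff False = False
not (P iff ((M xor W) nor not U)) = not False = True
Thus Statement 1 is true.

Statement 2: Formalization: ((W nand not M) or U) nor (not N -> (P and not M))

not M = not False = True
W nand not M = False nand True = True
(W nand not M) or U = True or False = True
not N = not True = False
not M = not False = True
P and not M = True and True = True
not N -> (P and not M) = False -> True = True
((W nand not M) or U) nor (not N -> (P and not M)) = True nor True = False
So Statement 2 is false.

Statement 3: In symbols: P nand (((U xor W) xor not M) iff N)

U xor W = False xor False = False
not M = not False = True
(U xor W) xor not M = False xor True = True
((U xor W) xor not M) iff N = True iff True = True
P nand (((U xor W) xor not M) iff N) = True nand True = False
Thus Statement 3 is false.

Count: 1.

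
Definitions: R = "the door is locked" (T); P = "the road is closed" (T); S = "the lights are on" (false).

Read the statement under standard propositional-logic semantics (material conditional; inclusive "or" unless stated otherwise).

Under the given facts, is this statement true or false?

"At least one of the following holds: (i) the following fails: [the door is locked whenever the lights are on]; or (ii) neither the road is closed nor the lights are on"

Formalization: ~(S -> R) | (P nor S)

S -> R = F -> T = T
~(S -> R) = ~T = F
P nor S = T nor F = F
~(S -> R) | (P nor S) = F | F = F

False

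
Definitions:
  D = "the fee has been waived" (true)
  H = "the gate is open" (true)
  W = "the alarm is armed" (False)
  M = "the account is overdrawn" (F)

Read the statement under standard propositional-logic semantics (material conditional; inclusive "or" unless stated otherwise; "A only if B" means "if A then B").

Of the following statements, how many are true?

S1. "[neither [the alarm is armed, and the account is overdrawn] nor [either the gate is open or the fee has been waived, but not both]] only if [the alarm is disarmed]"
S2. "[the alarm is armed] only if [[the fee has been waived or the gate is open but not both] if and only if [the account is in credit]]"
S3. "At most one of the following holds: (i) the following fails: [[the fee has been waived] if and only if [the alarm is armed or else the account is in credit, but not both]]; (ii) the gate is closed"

3

S1: This is ((W & M) nor (H xor D)) -> ~W.

W & M = F & F = F
H xor D = T xor T = F
(W & M) nor (H xor D) = F nor F = T
~W = ~F = T
((W & M) nor (H xor D)) -> ~W = T -> T = T
Hence S1 is true.

S2: Parsed as W -> ((D xor H) <-> ~M)

D xor H = T xor T = F
~M = ~F = T
(D xor H) <-> ~M = F <-> T = F
W -> ((D xor H) <-> ~M) = F -> F = T
Thus S2 is true.

S3: Formalization: ~(D <-> (W xor ~M)) nand ~H

~M = ~F = T
W xor ~M = F xor T = T
D <-> (W xor ~M) = T <-> T = T
~(D <-> (W xor ~M)) = ~T = F
~H = ~T = F
~(D <-> (W xor ~M)) nand ~H = F nand F = T
So S3 is true.

3 of the 3 statements are true.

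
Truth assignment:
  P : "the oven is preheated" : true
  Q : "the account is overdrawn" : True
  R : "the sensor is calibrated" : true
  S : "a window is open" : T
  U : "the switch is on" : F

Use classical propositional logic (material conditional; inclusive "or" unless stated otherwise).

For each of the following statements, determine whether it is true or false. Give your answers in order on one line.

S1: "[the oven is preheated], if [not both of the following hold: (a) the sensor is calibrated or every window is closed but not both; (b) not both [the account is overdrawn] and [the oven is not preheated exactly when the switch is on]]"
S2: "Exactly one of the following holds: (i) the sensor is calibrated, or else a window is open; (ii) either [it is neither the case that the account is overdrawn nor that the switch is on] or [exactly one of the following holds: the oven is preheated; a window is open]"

S1: Parsed as ((R xor ~S) nand (Q nand (~P <-> U))) -> P

~S = ~T = F
R xor ~S = T xor F = T
~P = ~T = F
~P <-> U = F <-> F = T
Q nand (~P <-> U) = T nand T = F
(R xor ~S) nand (Q nand (~P <-> U)) = T nand F = T
((R xor ~S) nand (Q nand (~P <-> U))) -> P = T -> T = T
Hence S1 is true.

S2: Formalization: (R | S) xor ((Q nor U) | (P xor S))

R | S = T | T = T
Q nor U = T nor F = F
P xor S = T xor T = F
(Q nor U) | (P xor S) = F | F = F
(R | S) xor ((Q nor U) | (P xor S)) = T xor F = T
Thus S2 is true.

S1 True; S2 True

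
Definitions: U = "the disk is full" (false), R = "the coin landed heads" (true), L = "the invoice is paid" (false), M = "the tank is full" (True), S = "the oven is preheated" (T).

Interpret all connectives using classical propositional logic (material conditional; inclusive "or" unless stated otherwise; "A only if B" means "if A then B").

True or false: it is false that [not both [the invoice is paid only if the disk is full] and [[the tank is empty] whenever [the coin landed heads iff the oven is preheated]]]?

The statement is false.

Values: L=False, U=False, R=True, S=True, M=True.
Parsed as not ((L -> U) nand ((R iff S) -> not M))

L -> U = False -> False = True
R iff S = True iff True = True
not M = not True = False
(R iff S) -> not M = True -> False = False
(L -> U) nand ((R iff S) -> not M) = True nand False = True
not ((L -> U) nand ((R iff S) -> not M)) = not True = False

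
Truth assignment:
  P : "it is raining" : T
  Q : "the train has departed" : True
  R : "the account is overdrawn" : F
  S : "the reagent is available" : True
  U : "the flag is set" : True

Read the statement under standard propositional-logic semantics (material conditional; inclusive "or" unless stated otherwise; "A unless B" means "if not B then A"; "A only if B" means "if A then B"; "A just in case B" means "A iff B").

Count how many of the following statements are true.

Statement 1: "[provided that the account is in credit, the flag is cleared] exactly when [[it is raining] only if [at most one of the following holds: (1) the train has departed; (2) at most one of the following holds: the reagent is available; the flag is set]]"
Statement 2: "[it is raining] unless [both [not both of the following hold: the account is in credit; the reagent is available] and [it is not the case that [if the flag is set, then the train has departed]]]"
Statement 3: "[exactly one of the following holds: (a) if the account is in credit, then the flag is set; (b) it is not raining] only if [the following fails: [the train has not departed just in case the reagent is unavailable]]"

1

Statement 1: This is (~R -> ~U) <-> (P -> (Q nand (S nand U))).

~R = ~F = T
~U = ~T = F
~R -> ~U = T -> F = F
S nand U = T nand T = F
Q nand (S nand U) = T nand F = T
P -> (Q nand (S nand U)) = T -> T = T
(~R -> ~U) <-> (P -> (Q nand (S nand U))) = F <-> T = F
So Statement 1 is false.

Statement 2: Formalization: P | ((~R nand S) & ~(U -> Q))

~R = ~F = T
~R nand S = T nand T = F
U -> Q = T -> T = T
~(U -> Q) = ~T = F
(~R nand S) & ~(U -> Q) = F & F = F
P | ((~R nand S) & ~(U -> Q)) = T | F = T
Thus Statement 2 is true.

Statement 3: This is ((~R -> U) xor ~P) -> ~(~Q <-> ~S).

~R = ~F = T
~R -> U = T -> T = T
~P = ~T = F
(~R -> U) xor ~P = T xor F = T
~Q = ~T = F
~S = ~T = F
~Q <-> ~S = F <-> F = T
~(~Q <-> ~S) = ~T = F
((~R -> U) xor ~P) -> ~(~Q <-> ~S) = T -> F = F
So Statement 3 is false.

True statements: 1.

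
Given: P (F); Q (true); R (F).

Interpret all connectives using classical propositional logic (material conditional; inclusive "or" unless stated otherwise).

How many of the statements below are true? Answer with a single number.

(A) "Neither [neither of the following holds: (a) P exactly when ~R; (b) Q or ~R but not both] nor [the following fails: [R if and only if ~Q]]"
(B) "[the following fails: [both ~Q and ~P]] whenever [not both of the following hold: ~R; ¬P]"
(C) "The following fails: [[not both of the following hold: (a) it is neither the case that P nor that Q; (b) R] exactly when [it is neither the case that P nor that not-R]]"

(A): Formalization: ((P iff not R) nor (Q xor not R)) nor not (R iff not Q)

not R = not False = True
P iff not R = False iff True = False
not R = not False = True
Q xor not R = True xor True = False
(P iff not R) nor (Q xor not R) = False nor False = True
not Q = not True = False
R iff not Q = False iff False = True
not (R iff not Q) = not True = False
((P iff not R) nor (Q xor not R)) nor not (R iff not Q) = True nor False = False
Thus (A) is false.

(B): Parsed as (not R nand not P) -> not (not Q and not P)

not R = not False = True
not P = not False = True
not R nand not P = True nand True = False
not Q = not True = False
not P = not False = True
not Q and not P = False and True = False
not (not Q and not P) = not False = True
(not R nand not P) -> not (not Q and not P) = False -> True = True
Thus (B) is true.

(C): Formalization: not (((P nor Q) nand R) iff (P nor not R))

P nor Q = False nor True = False
(P nor Q) nand R = False nand False = True
not R = not False = True
P nor not R = False nor True = False
((P nor Q) nand R) iff (P nor not R) = True iff False = False
not (((P nor Q) nand R) iff (P nor not R)) = not False = True
Hence (C) is true.

2 of the 3 statements are true ((B), (C)).

2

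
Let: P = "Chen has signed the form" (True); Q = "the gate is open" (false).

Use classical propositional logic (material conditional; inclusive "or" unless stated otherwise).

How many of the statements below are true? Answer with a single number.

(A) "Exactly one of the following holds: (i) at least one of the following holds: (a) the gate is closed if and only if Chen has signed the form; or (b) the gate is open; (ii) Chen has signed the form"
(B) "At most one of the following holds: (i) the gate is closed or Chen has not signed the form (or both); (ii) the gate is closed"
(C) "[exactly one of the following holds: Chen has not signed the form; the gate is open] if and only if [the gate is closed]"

0

(A): Parsed as ((¬Q ↔ P) ∨ Q) ⊕ P

¬Q = ¬F = T
¬Q ↔ P = T ↔ T = T
(¬Q ↔ P) ∨ Q = T ∨ F = T
((¬Q ↔ P) ∨ Q) ⊕ P = T ⊕ T = F
Thus (A) is false.

(B): Formalization: (¬Q ∨ ¬P) ↑ ¬Q

¬Q = ¬F = T
¬P = ¬T = F
¬Q ∨ ¬P = T ∨ F = T
¬Q = ¬F = T
(¬Q ∨ ¬P) ↑ ¬Q = T ↑ T = F
So (B) is false.

(C): Formalization: (¬P ⊕ Q) ↔ ¬Q

¬P = ¬T = F
¬P ⊕ Q = F ⊕ F = F
¬Q = ¬F = T
(¬P ⊕ Q) ↔ ¬Q = F ↔ T = F
Thus (C) is false.

0 of the 3 statements are true (none).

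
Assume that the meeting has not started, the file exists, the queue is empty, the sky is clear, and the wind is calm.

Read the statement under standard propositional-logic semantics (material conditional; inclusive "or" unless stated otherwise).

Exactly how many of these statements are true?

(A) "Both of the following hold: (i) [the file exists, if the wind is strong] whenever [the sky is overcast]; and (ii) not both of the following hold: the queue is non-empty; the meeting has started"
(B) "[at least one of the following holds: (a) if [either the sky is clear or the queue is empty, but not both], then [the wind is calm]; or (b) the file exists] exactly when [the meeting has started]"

Let D = "the sky is overcast" (False), Q = "the wind is strong" (False), K = "the file exists" (True), H = "the queue is empty" (True), S = "the meeting has started" (False).

(A): In symbols: (D -> (Q -> K)) and (not H nand S)

Q -> K = False -> True = True
D -> (Q -> K) = False -> True = True
not H = not True = False
not H nand S = False nand False = True
(D -> (Q -> K)) and (not H nand S) = True and True = True
So (A) is true.

(B): This is (((not D xor H) -> not Q) or K) iff S.

not D = not False = True
not D xor H = True xor True = False
not Q = not False = True
(not D xor H) -> not Q = False -> True = True
((not D xor H) -> not Q) or K = True or True = True
(((not D xor H) -> not Q) or K) iff S = True iff False = False
So (B) is false.

1 of the 2 statements is true ((A)).

1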